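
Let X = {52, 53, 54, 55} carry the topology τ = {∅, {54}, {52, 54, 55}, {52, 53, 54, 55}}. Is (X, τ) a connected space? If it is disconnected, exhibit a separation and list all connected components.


(X, τ) is connected.

Find clopen sets (U ∈ τ with X ∖ U ∈ τ):
  U = ∅, X ∖ U = {52, 53, 54, 55} — both open, so U is clopen.
  U = {52, 53, 54, 55}, X ∖ U = ∅ — both open, so U is clopen.
Only trivial clopens (∅ and X) exist, so (X, τ) is connected.
Compute connected components by grouping points that agree on all clopens:
  component: {52, 53, 54, 55}


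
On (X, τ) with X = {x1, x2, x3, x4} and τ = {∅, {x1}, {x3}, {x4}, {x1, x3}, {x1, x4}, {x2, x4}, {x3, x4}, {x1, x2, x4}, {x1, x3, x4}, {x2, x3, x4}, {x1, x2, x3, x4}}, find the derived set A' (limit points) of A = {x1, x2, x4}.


A' = {x2}

For each x ∈ X, list the open sets U ∈ τ with x ∈ U, then check whether U ∩ (A ∖ {x}) ≠ ∅ for every such U.
  x = x1: open {x1} ∋ x has {x1} ∩ (A ∖ {x1}) = ∅, so x is NOT a limit point.
  x = x2: opens ∋ x are {x2, x4}, {x1, x2, x4}, {x2, x3, x4}, {x1, x2, x3, x4}; each meets A ∖ {x2}, so x IS a limit point.
  x = x3: open {x3} ∋ x has {x3} ∩ (A ∖ {x3}) = ∅, so x is NOT a limit point.
  x = x4: open {x4} ∋ x has {x4} ∩ (A ∖ {x4}) = ∅, so x is NOT a limit point.
Collecting: A' = {x2}.


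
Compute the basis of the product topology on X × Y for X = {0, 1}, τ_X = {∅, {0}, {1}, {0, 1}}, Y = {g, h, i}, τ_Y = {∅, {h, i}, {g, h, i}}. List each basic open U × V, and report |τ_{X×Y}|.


Basis B = {∅ × ∅, {0} × {h, i}, {1} × {h, i}, {0} × {g, h, i}, {1} × {g, h, i}, {0, 1} × {h, i}, {0, 1} × {g, h, i}}; |τ_{X×Y}| = 9.

Enumerate products U × V with U ∈ τ_X, V ∈ τ_Y (deduplicated):
  ∅ × ∅ = {} (∅)
  {0} × {h, i} = {(0,h), (0,i)}
  {1} × {h, i} = {(1,h), (1,i)}
  {0} × {g, h, i} = {(0,g), (0,h), (0,i)}
  {1} × {g, h, i} = {(1,g), (1,h), (1,i)}
  {0, 1} × {h, i} = {(0,h), (0,i), (1,h), (1,i)}
  {0, 1} × {g, h, i} = {(0,g), (0,h), (0,i), (1,g), (1,h), (1,i)}
These 7 distinct sets form the basis B.
Close under arbitrary unions to get τ_{X×Y}; counting gives |τ_{X×Y}| = 9.


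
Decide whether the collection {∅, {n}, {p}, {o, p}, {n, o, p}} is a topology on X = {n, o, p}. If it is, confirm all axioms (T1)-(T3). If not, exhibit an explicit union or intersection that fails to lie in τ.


τ is NOT a topology on X.

Axiom (T1): ∅ ∈ τ? Yes; X ∈ τ? Yes.
Axiom (T2/T3): check pairwise unions and intersections of members of τ.
Counterexample for (T2): {n} ∪ {p} = {n, p} ∉ τ. Therefore τ is NOT a topology.


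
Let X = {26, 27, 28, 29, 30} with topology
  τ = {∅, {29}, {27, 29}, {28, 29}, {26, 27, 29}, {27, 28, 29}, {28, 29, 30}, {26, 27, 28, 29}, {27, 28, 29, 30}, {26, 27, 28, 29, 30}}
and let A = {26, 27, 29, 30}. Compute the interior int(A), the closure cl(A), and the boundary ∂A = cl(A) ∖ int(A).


int(A) = {26, 27, 29}, cl(A) = {26, 27, 28, 29, 30}, ∂A = {28, 30}.

Closed sets in (X, τ) are complements of opens:
  closed(X, τ) = {∅, {26}, {30}, {26, 27}, {26, 30}, {28, 30}, {26, 27, 30}, {26, 28, 30}, {26, 27, 28, 30}, {26, 27, 28, 29, 30}}.
int(A) = ⋃ {U ∈ τ : U ⊆ A}. Opens contained in A: ∅, {29}, {27, 29}, {26, 27, 29}.
Taking the union of these: int(A) = {26, 27, 29}.
cl(A) = ⋂ {C closed : A ⊆ C}. Closed sets containing A: {26, 27, 28, 29, 30}.
Intersecting these: cl(A) = {26, 27, 28, 29, 30}.
∂A = cl(A) ∖ int(A) = {26, 27, 28, 29, 30} ∖ {26, 27, 29} = {28, 30}.


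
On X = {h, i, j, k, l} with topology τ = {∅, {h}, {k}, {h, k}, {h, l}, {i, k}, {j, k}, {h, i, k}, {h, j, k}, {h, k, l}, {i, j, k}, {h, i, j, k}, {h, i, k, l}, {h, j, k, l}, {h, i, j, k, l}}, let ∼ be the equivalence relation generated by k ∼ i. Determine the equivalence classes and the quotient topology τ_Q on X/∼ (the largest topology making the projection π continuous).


X/∼ = {[h], [i=k], [j], [l]}; |τ_Q| = 9.

Equivalence classes: [h], [i=k], [j], [l].
Quotient map π: X → X/∼ sends h ↦ [h], i ↦ [i=k], j ↦ [j], k ↦ [i=k], l ↦ [l].
For each subset V ⊆ X/∼, compute π^{-1}(V) ⊆ X and check whether π^{-1}(V) ∈ τ. V is open in τ_Q iff π^{-1}(V) ∈ τ.
  V = {}: π^{-1}(V) = ∅ ∈ τ ✓.
  V = {[h]}: π^{-1}(V) = {h} ∈ τ ✓.
  V = {[i=k]}: π^{-1}(V) = {i, k} ∈ τ ✓.
  V = {[h], [i=k]}: π^{-1}(V) = {h, i, k} ∈ τ ✓.
  V = {[j]}: π^{-1}(V) = {j} ∉ τ ✗.
  V = {[h], [j]}: π^{-1}(V) = {h, j} ∉ τ ✗.
  V = {[i=k], [j]}: π^{-1}(V) = {i, j, k} ∈ τ ✓.
  V = {[h], [i=k], [j]}: π^{-1}(V) = {h, i, j, k} ∈ τ ✓.
  V = {[l]}: π^{-1}(V) = {l} ∉ τ ✗.
  V = {[h], [l]}: π^{-1}(V) = {h, l} ∈ τ ✓.
  V = {[i=k], [l]}: π^{-1}(V) = {i, k, l} ∉ τ ✗.
  V = {[h], [i=k], [l]}: π^{-1}(V) = {h, i, k, l} ∈ τ ✓.
  V = {[j], [l]}: π^{-1}(V) = {j, l} ∉ τ ✗.
  V = {[h], [j], [l]}: π^{-1}(V) = {h, j, l} ∉ τ ✗.
  V = {[i=k], [j], [l]}: π^{-1}(V) = {i, j, k, l} ∉ τ ✗.
  V = {[h], [i=k], [j], [l]}: π^{-1}(V) = {h, i, j, k, l} ∈ τ ✓.
Open sets in the quotient: τ_Q = {{}, {[h]}, {[i=k]}, {[h], [i=k]}, {[i=k], [j]}, {[h], [i=k], [j]}, {[h], [l]}, {[h], [i=k], [l]}, {[h], [i=k], [j], [l]}} (9 elements).


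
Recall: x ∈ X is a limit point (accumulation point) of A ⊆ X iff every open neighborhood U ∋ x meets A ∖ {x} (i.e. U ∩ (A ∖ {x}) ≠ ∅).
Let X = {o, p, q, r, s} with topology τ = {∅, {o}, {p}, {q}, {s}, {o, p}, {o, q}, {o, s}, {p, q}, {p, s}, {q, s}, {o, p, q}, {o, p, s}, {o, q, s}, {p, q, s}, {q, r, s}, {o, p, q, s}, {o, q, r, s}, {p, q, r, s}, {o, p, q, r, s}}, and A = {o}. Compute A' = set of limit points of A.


A' = ∅

For each x ∈ X, list the open sets U ∈ τ with x ∈ U, then check whether U ∩ (A ∖ {x}) ≠ ∅ for every such U.
  x = o: open {o} ∋ x has {o} ∩ (A ∖ {o}) = ∅, so x is NOT a limit point.
  x = p: open {p} ∋ x has {p} ∩ (A ∖ {p}) = ∅, so x is NOT a limit point.
  x = q: open {q} ∋ x has {q} ∩ (A ∖ {q}) = ∅, so x is NOT a limit point.
  x = r: open {q, r, s} ∋ x has {q, r, s} ∩ (A ∖ {r}) = ∅, so x is NOT a limit point.
  x = s: open {s} ∋ x has {s} ∩ (A ∖ {s}) = ∅, so x is NOT a limit point.
Collecting: A' = ∅.


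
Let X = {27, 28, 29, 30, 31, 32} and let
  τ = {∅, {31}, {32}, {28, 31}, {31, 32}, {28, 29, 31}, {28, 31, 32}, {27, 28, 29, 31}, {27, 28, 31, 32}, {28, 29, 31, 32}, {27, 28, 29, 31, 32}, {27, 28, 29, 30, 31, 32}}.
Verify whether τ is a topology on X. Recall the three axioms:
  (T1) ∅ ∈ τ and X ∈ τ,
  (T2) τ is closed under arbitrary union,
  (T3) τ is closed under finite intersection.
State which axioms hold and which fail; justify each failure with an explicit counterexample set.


τ is NOT a topology on X.

Axiom (T1): ∅ ∈ τ? Yes; X ∈ τ? Yes.
Axiom (T2/T3): check pairwise unions and intersections of members of τ.
Counterexample for (T3): {27, 28, 29, 31} ∩ {27, 28, 31, 32} = {27, 28, 31} ∉ τ. Therefore τ is NOT a topology.


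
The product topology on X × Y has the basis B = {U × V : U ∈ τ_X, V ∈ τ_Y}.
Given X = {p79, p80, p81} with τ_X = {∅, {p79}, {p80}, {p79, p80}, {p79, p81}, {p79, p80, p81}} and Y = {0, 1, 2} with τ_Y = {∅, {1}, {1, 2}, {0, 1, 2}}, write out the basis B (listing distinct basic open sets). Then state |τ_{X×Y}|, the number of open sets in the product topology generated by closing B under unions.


Basis B = {∅ × ∅, {p79} × {1}, {p80} × {1}, {p79} × {1, 2}, {p79, p80} × {1}, {p79, p81} × {1}, {p80} × {1, 2}, {p79} × {0, 1, 2}, {p79, p80, p81} × {1}, {p80} × {0, 1, 2}, {p79, p80} × {1, 2}, {p79, p81} × {1, 2}, {p79, p80} × {0, 1, 2}, {p79, p81} × {0, 1, 2}, {p79, p80, p81} × {1, 2}, {p79, p80, p81} × {0, 1, 2}}; |τ_{X×Y}| = 40.

Enumerate products U × V with U ∈ τ_X, V ∈ τ_Y (deduplicated):
  ∅ × ∅ = {} (∅)
  {p79} × {1} = {(p79,1)}
  {p80} × {1} = {(p80,1)}
  {p79} × {1, 2} = {(p79,1), (p79,2)}
  {p79, p80} × {1} = {(p79,1), (p80,1)}
  {p79, p81} × {1} = {(p79,1), (p81,1)}
  {p80} × {1, 2} = {(p80,1), (p80,2)}
  {p79} × {0, 1, 2} = {(p79,0), (p79,1), (p79,2)}
  {p79, p80, p81} × {1} = {(p79,1), (p80,1), (p81,1)}
  {p80} × {0, 1, 2} = {(p80,0), (p80,1), (p80,2)}
  {p79, p80} × {1, 2} = {(p79,1), (p79,2), (p80,1), (p80,2)}
  {p79, p81} × {1, 2} = {(p79,1), (p79,2), (p81,1), (p81,2)}
  {p79, p80} × {0, 1, 2} = {(p79,0), (p79,1), (p79,2), (p80,0), (p80,1), (p80,2)}
  {p79, p81} × {0, 1, 2} = {(p79,0), (p79,1), (p79,2), (p81,0), (p81,1), (p81,2)}
  {p79, p80, p81} × {1, 2} = {(p79,1), (p79,2), (p80,1), (p80,2), (p81,1), (p81,2)}
  {p79, p80, p81} × {0, 1, 2} = {(p79,0), (p79,1), (p79,2), (p80,0), (p80,1), (p80,2), (p81,0), (p81,1), (p81,2)}
These 16 distinct sets form the basis B.
Close under arbitrary unions to get τ_{X×Y}; counting gives |τ_{X×Y}| = 40.


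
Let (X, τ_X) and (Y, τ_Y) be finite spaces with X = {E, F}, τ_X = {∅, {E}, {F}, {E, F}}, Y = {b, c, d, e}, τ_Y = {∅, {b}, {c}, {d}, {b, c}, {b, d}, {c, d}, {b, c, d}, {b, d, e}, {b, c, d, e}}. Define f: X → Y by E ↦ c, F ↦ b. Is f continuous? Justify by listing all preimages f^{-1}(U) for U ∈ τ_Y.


f IS continuous.

Compute f^{-1}(U) for each U ∈ τ_Y:
  U = ∅: f^{-1}(U) = ∅ ∈ τ_X ✓.
  U = {b}: f^{-1}(U) = {F} ∈ τ_X ✓.
  U = {c}: f^{-1}(U) = {E} ∈ τ_X ✓.
  U = {d}: f^{-1}(U) = ∅ ∈ τ_X ✓.
  U = {b, c}: f^{-1}(U) = {E, F} ∈ τ_X ✓.
  U = {b, d}: f^{-1}(U) = {F} ∈ τ_X ✓.
  U = {c, d}: f^{-1}(U) = {E} ∈ τ_X ✓.
  U = {b, c, d}: f^{-1}(U) = {E, F} ∈ τ_X ✓.
  U = {b, d, e}: f^{-1}(U) = {F} ∈ τ_X ✓.
  U = {b, c, d, e}: f^{-1}(U) = {E, F} ∈ τ_X ✓.
Every preimage lies in τ_X, so f IS continuous.


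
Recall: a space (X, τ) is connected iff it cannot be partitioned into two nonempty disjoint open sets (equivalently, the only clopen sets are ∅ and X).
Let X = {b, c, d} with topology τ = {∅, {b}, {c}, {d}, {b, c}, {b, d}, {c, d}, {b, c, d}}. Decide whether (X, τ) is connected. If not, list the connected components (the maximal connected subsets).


(X, τ) is disconnected; components = [{b}, {c}, {d}].

Find clopen sets (U ∈ τ with X ∖ U ∈ τ):
  U = ∅, X ∖ U = {b, c, d} — both open, so U is clopen.
  U = {b}, X ∖ U = {c, d} — both open, so U is clopen.
  U = {c}, X ∖ U = {b, d} — both open, so U is clopen.
  U = {d}, X ∖ U = {b, c} — both open, so U is clopen.
  U = {b, c}, X ∖ U = {d} — both open, so U is clopen.
  U = {b, d}, X ∖ U = {c} — both open, so U is clopen.
  U = {c, d}, X ∖ U = {b} — both open, so U is clopen.
  U = {b, c, d}, X ∖ U = ∅ — both open, so U is clopen.
Nontrivial clopen(s) exist: e.g. {c}. So (X, τ) is disconnected.
Compute connected components by grouping points that agree on all clopens:
  component: {b}
  component: {c}
  component: {d}


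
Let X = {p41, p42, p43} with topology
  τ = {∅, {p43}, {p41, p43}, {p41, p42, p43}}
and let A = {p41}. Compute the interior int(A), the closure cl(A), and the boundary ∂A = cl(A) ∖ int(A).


int(A) = ∅, cl(A) = {p41, p42}, ∂A = {p41, p42}.

Closed sets in (X, τ) are complements of opens:
  closed(X, τ) = {∅, {p42}, {p41, p42}, {p41, p42, p43}}.
int(A) = ⋃ {U ∈ τ : U ⊆ A}. Opens contained in A: ∅.
Taking the union of these: int(A) = ∅.
cl(A) = ⋂ {C closed : A ⊆ C}. Closed sets containing A: {p41, p42}, {p41, p42, p43}.
Intersecting these: cl(A) = {p41, p42}.
∂A = cl(A) ∖ int(A) = {p41, p42} ∖ ∅ = {p41, p42}.


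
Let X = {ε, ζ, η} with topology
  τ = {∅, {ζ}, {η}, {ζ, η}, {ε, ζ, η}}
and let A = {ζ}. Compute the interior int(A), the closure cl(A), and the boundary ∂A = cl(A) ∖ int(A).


int(A) = {ζ}, cl(A) = {ε, ζ}, ∂A = {ε}.

Closed sets in (X, τ) are complements of opens:
  closed(X, τ) = {∅, {ε}, {ε, ζ}, {ε, η}, {ε, ζ, η}}.
int(A) = ⋃ {U ∈ τ : U ⊆ A}. Opens contained in A: ∅, {ζ}.
Taking the union of these: int(A) = {ζ}.
cl(A) = ⋂ {C closed : A ⊆ C}. Closed sets containing A: {ε, ζ}, {ε, ζ, η}.
Intersecting these: cl(A) = {ε, ζ}.
∂A = cl(A) ∖ int(A) = {ε, ζ} ∖ {ζ} = {ε}.


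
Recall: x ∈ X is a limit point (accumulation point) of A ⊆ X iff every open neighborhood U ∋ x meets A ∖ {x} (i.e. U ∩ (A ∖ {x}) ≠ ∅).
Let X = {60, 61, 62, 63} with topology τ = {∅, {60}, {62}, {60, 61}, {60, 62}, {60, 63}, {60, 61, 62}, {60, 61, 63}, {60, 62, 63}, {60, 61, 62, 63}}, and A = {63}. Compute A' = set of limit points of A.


A' = ∅

For each x ∈ X, list the open sets U ∈ τ with x ∈ U, then check whether U ∩ (A ∖ {x}) ≠ ∅ for every such U.
  x = 60: open {60} ∋ x has {60} ∩ (A ∖ {60}) = ∅, so x is NOT a limit point.
  x = 61: open {60, 61} ∋ x has {60, 61} ∩ (A ∖ {61}) = ∅, so x is NOT a limit point.
  x = 62: open {62} ∋ x has {62} ∩ (A ∖ {62}) = ∅, so x is NOT a limit point.
  x = 63: open {60, 63} ∋ x has {60, 63} ∩ (A ∖ {63}) = ∅, so x is NOT a limit point.
Collecting: A' = ∅.


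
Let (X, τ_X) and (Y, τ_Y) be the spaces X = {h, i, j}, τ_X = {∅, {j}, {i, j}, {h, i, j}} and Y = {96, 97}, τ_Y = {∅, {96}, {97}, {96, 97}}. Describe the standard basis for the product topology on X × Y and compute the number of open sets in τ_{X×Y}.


Basis B = {∅ × ∅, {j} × {96}, {j} × {97}, {i, j} × {96}, {i, j} × {97}, {j} × {96, 97}, {h, i, j} × {96}, {h, i, j} × {97}, {i, j} × {96, 97}, {h, i, j} × {96, 97}}; |τ_{X×Y}| = 16.

Enumerate products U × V with U ∈ τ_X, V ∈ τ_Y (deduplicated):
  ∅ × ∅ = {} (∅)
  {j} × {96} = {(j,96)}
  {j} × {97} = {(j,97)}
  {i, j} × {96} = {(i,96), (j,96)}
  {i, j} × {97} = {(i,97), (j,97)}
  {j} × {96, 97} = {(j,96), (j,97)}
  {h, i, j} × {96} = {(h,96), (i,96), (j,96)}
  {h, i, j} × {97} = {(h,97), (i,97), (j,97)}
  {i, j} × {96, 97} = {(i,96), (i,97), (j,96), (j,97)}
  {h, i, j} × {96, 97} = {(h,96), (h,97), (i,96), (i,97), (j,96), (j,97)}
These 10 distinct sets form the basis B.
Close under arbitrary unions to get τ_{X×Y}; counting gives |τ_{X×Y}| = 16.


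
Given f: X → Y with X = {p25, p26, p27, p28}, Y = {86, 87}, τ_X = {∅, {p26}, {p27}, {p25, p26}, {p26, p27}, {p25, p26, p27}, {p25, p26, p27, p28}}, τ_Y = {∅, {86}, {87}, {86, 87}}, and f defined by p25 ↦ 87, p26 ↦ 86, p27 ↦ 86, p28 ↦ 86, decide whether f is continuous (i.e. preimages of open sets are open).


f is NOT continuous.

Compute f^{-1}(U) for each U ∈ τ_Y:
  U = ∅: f^{-1}(U) = ∅ ∈ τ_X ✓.
  U = {86}: f^{-1}(U) = {p26, p27, p28} ∉ τ_X ✗.
  U = {87}: f^{-1}(U) = {p25} ∉ τ_X ✗.
  U = {86, 87}: f^{-1}(U) = {p25, p26, p27, p28} ∈ τ_X ✓.
Found U = {86} with f^{-1}(U) = {p26, p27, p28} not in τ_X. Therefore f is NOT continuous.


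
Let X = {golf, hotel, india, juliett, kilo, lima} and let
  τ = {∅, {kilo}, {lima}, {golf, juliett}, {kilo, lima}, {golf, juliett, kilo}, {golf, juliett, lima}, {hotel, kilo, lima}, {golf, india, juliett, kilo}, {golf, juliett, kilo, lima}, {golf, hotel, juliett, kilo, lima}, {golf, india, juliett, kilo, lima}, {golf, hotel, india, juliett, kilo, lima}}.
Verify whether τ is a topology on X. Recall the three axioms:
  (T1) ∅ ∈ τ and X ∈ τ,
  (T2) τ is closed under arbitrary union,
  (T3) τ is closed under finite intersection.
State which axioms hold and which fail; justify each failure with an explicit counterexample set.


τ IS a topology on X.

Axiom (T1): ∅ ∈ τ? Yes; X ∈ τ? Yes.
Axiom (T2/T3): check pairwise unions and intersections of members of τ.
All pairwise intersections and unions checked — each lies in τ. Therefore τ satisfies (T1), (T2), (T3): it IS a topology on X.


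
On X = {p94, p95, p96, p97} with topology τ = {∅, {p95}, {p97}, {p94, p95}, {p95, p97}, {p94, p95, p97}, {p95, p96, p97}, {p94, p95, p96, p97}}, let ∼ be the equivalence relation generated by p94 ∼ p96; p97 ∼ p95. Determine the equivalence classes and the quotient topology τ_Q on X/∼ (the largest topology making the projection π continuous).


X/∼ = {[p94=p96], [p95=p97]}; |τ_Q| = 3.

Equivalence classes: [p94=p96], [p95=p97].
Quotient map π: X → X/∼ sends p94 ↦ [p94=p96], p95 ↦ [p95=p97], p96 ↦ [p94=p96], p97 ↦ [p95=p97].
For each subset V ⊆ X/∼, compute π^{-1}(V) ⊆ X and check whether π^{-1}(V) ∈ τ. V is open in τ_Q iff π^{-1}(V) ∈ τ.
  V = {}: π^{-1}(V) = ∅ ∈ τ ✓.
  V = {[p94=p96]}: π^{-1}(V) = {p94, p96} ∉ τ ✗.
  V = {[p95=p97]}: π^{-1}(V) = {p95, p97} ∈ τ ✓.
  V = {[p94=p96], [p95=p97]}: π^{-1}(V) = {p94, p95, p96, p97} ∈ τ ✓.
Open sets in the quotient: τ_Q = {{}, {[p95=p97]}, {[p94=p96], [p95=p97]}} (3 elements).


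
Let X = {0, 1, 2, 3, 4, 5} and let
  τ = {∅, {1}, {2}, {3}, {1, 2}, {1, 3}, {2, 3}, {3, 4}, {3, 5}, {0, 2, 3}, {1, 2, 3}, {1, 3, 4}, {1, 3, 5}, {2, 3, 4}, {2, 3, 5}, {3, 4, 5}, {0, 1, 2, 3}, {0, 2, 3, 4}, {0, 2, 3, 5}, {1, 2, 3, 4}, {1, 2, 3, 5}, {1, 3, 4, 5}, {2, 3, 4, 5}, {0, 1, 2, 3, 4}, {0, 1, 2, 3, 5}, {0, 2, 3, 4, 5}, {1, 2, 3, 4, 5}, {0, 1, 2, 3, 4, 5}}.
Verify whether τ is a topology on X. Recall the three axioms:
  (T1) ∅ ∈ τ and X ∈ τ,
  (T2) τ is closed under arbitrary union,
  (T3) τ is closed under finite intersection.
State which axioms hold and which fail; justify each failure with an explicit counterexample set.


τ IS a topology on X.

Axiom (T1): ∅ ∈ τ? Yes; X ∈ τ? Yes.
Axiom (T2/T3): check pairwise unions and intersections of members of τ.
All pairwise intersections and unions checked — each lies in τ. Therefore τ satisfies (T1), (T2), (T3): it IS a topology on X.


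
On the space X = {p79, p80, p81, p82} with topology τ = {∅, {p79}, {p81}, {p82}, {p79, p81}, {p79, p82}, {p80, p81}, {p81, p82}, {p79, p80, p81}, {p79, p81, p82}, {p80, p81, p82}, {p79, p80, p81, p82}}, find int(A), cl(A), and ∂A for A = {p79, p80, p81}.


int(A) = {p79, p80, p81}, cl(A) = {p79, p80, p81}, ∂A = ∅.

Closed sets in (X, τ) are complements of opens:
  closed(X, τ) = {∅, {p79}, {p80}, {p82}, {p79, p80}, {p79, p82}, {p80, p81}, {p80, p82}, {p79, p80, p81}, {p79, p80, p82}, {p80, p81, p82}, {p79, p80, p81, p82}}.
int(A) = ⋃ {U ∈ τ : U ⊆ A}. Opens contained in A: ∅, {p79}, {p81}, {p79, p81}, {p80, p81}, {p79, p80, p81}.
Taking the union of these: int(A) = {p79, p80, p81}.
cl(A) = ⋂ {C closed : A ⊆ C}. Closed sets containing A: {p79, p80, p81}, {p79, p80, p81, p82}.
Intersecting these: cl(A) = {p79, p80, p81}.
∂A = cl(A) ∖ int(A) = {p79, p80, p81} ∖ {p79, p80, p81} = ∅.


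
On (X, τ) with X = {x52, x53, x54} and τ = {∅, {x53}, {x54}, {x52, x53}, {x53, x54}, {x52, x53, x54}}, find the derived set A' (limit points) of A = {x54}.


A' = ∅

For each x ∈ X, list the open sets U ∈ τ with x ∈ U, then check whether U ∩ (A ∖ {x}) ≠ ∅ for every such U.
  x = x52: open {x52, x53} ∋ x has {x52, x53} ∩ (A ∖ {x52}) = ∅, so x is NOT a limit point.
  x = x53: open {x53} ∋ x has {x53} ∩ (A ∖ {x53}) = ∅, so x is NOT a limit point.
  x = x54: open {x54} ∋ x has {x54} ∩ (A ∖ {x54}) = ∅, so x is NOT a limit point.
Collecting: A' = ∅.


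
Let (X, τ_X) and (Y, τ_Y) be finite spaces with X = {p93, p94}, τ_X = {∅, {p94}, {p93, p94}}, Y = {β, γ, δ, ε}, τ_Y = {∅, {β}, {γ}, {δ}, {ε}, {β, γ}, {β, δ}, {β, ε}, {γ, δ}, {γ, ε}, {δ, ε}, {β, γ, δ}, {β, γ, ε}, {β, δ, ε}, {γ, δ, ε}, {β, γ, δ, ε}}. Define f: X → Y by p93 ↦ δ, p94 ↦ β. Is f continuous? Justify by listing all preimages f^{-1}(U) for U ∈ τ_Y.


f is NOT continuous.

Compute f^{-1}(U) for each U ∈ τ_Y:
  U = ∅: f^{-1}(U) = ∅ ∈ τ_X ✓.
  U = {β}: f^{-1}(U) = {p94} ∈ τ_X ✓.
  U = {γ}: f^{-1}(U) = ∅ ∈ τ_X ✓.
  U = {δ}: f^{-1}(U) = {p93} ∉ τ_X ✗.
  U = {ε}: f^{-1}(U) = ∅ ∈ τ_X ✓.
  U = {β, γ}: f^{-1}(U) = {p94} ∈ τ_X ✓.
  U = {β, δ}: f^{-1}(U) = {p93, p94} ∈ τ_X ✓.
  U = {β, ε}: f^{-1}(U) = {p94} ∈ τ_X ✓.
  U = {γ, δ}: f^{-1}(U) = {p93} ∉ τ_X ✗.
  U = {γ, ε}: f^{-1}(U) = ∅ ∈ τ_X ✓.
  U = {δ, ε}: f^{-1}(U) = {p93} ∉ τ_X ✗.
  U = {β, γ, δ}: f^{-1}(U) = {p93, p94} ∈ τ_X ✓.
  U = {β, γ, ε}: f^{-1}(U) = {p94} ∈ τ_X ✓.
  U = {β, δ, ε}: f^{-1}(U) = {p93, p94} ∈ τ_X ✓.
  U = {γ, δ, ε}: f^{-1}(U) = {p93} ∉ τ_X ✗.
  U = {β, γ, δ, ε}: f^{-1}(U) = {p93, p94} ∈ τ_X ✓.
Found U = {δ} with f^{-1}(U) = {p93} not in τ_X. Therefore f is NOT continuous.


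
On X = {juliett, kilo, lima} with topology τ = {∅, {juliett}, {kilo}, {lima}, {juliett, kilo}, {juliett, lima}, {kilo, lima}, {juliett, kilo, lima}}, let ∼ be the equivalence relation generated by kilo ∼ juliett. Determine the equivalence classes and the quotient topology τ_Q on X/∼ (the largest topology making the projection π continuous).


X/∼ = {[juliett=kilo], [lima]}; |τ_Q| = 4.

Equivalence classes: [juliett=kilo], [lima].
Quotient map π: X → X/∼ sends juliett ↦ [juliett=kilo], kilo ↦ [juliett=kilo], lima ↦ [lima].
For each subset V ⊆ X/∼, compute π^{-1}(V) ⊆ X and check whether π^{-1}(V) ∈ τ. V is open in τ_Q iff π^{-1}(V) ∈ τ.
  V = {}: π^{-1}(V) = ∅ ∈ τ ✓.
  V = {[juliett=kilo]}: π^{-1}(V) = {juliett, kilo} ∈ τ ✓.
  V = {[lima]}: π^{-1}(V) = {lima} ∈ τ ✓.
  V = {[juliett=kilo], [lima]}: π^{-1}(V) = {juliett, kilo, lima} ∈ τ ✓.
Open sets in the quotient: τ_Q = {{}, {[juliett=kilo]}, {[lima]}, {[juliett=kilo], [lima]}} (4 elements).


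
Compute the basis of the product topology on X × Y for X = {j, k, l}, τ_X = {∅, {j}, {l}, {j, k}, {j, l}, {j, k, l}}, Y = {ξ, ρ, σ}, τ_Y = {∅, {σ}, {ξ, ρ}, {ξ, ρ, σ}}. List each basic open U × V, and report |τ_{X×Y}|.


Basis B = {∅ × ∅, {j} × {σ}, {l} × {σ}, {j} × {ξ, ρ}, {j, k} × {σ}, {j, l} × {σ}, {l} × {ξ, ρ}, {j} × {ξ, ρ, σ}, {j, k, l} × {σ}, {l} × {ξ, ρ, σ}, {j, k} × {ξ, ρ}, {j, l} × {ξ, ρ}, {j, k} × {ξ, ρ, σ}, {j, l} × {ξ, ρ, σ}, {j, k, l} × {ξ, ρ}, {j, k, l} × {ξ, ρ, σ}}; |τ_{X×Y}| = 36.

Enumerate products U × V with U ∈ τ_X, V ∈ τ_Y (deduplicated):
  ∅ × ∅ = {} (∅)
  {j} × {σ} = {(j,σ)}
  {l} × {σ} = {(l,σ)}
  {j} × {ξ, ρ} = {(j,ξ), (j,ρ)}
  {j, k} × {σ} = {(j,σ), (k,σ)}
  {j, l} × {σ} = {(j,σ), (l,σ)}
  {l} × {ξ, ρ} = {(l,ξ), (l,ρ)}
  {j} × {ξ, ρ, σ} = {(j,ξ), (j,ρ), (j,σ)}
  {j, k, l} × {σ} = {(j,σ), (k,σ), (l,σ)}
  {l} × {ξ, ρ, σ} = {(l,ξ), (l,ρ), (l,σ)}
  {j, k} × {ξ, ρ} = {(j,ξ), (j,ρ), (k,ξ), (k,ρ)}
  {j, l} × {ξ, ρ} = {(j,ξ), (j,ρ), (l,ξ), (l,ρ)}
  {j, k} × {ξ, ρ, σ} = {(j,ξ), (j,ρ), (j,σ), (k,ξ), (k,ρ), (k,σ)}
  {j, l} × {ξ, ρ, σ} = {(j,ξ), (j,ρ), (j,σ), (l,ξ), (l,ρ), (l,σ)}
  {j, k, l} × {ξ, ρ} = {(j,ξ), (j,ρ), (k,ξ), (k,ρ), (l,ξ), (l,ρ)}
  {j, k, l} × {ξ, ρ, σ} = {(j,ξ), (j,ρ), (j,σ), (k,ξ), (k,ρ), (k,σ), (l,ξ), (l,ρ), (l,σ)}
These 16 distinct sets form the basis B.
Close under arbitrary unions to get τ_{X×Y}; counting gives |τ_{X×Y}| = 36.


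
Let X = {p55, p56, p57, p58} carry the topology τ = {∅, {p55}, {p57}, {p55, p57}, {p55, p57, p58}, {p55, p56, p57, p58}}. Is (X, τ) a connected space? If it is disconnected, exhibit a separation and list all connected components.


(X, τ) is connected.

Find clopen sets (U ∈ τ with X ∖ U ∈ τ):
  U = ∅, X ∖ U = {p55, p56, p57, p58} — both open, so U is clopen.
  U = {p55, p56, p57, p58}, X ∖ U = ∅ — both open, so U is clopen.
Only trivial clopens (∅ and X) exist, so (X, τ) is connected.
Compute connected components by grouping points that agree on all clopens:
  component: {p55, p56, p57, p58}


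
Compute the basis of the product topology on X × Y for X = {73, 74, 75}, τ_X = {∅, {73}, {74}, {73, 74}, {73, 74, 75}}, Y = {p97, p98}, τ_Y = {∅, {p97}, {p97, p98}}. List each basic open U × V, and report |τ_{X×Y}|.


Basis B = {∅ × ∅, {73} × {p97}, {74} × {p97}, {73} × {p97, p98}, {73, 74} × {p97}, {74} × {p97, p98}, {73, 74, 75} × {p97}, {73, 74} × {p97, p98}, {73, 74, 75} × {p97, p98}}; |τ_{X×Y}| = 14.

Enumerate products U × V with U ∈ τ_X, V ∈ τ_Y (deduplicated):
  ∅ × ∅ = {} (∅)
  {73} × {p97} = {(73,p97)}
  {74} × {p97} = {(74,p97)}
  {73} × {p97, p98} = {(73,p97), (73,p98)}
  {73, 74} × {p97} = {(73,p97), (74,p97)}
  {74} × {p97, p98} = {(74,p97), (74,p98)}
  {73, 74, 75} × {p97} = {(73,p97), (74,p97), (75,p97)}
  {73, 74} × {p97, p98} = {(73,p97), (73,p98), (74,p97), (74,p98)}
  {73, 74, 75} × {p97, p98} = {(73,p97), (73,p98), (74,p97), (74,p98), (75,p97), (75,p98)}
These 9 distinct sets form the basis B.
Close under arbitrary unions to get τ_{X×Y}; counting gives |τ_{X×Y}| = 14.


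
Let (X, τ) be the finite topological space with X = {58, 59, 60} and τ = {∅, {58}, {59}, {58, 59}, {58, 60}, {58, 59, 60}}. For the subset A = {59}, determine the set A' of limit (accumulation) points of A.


A' = ∅

For each x ∈ X, list the open sets U ∈ τ with x ∈ U, then check whether U ∩ (A ∖ {x}) ≠ ∅ for every such U.
  x = 58: open {58} ∋ x has {58} ∩ (A ∖ {58}) = ∅, so x is NOT a limit point.
  x = 59: open {59} ∋ x has {59} ∩ (A ∖ {59}) = ∅, so x is NOT a limit point.
  x = 60: open {58, 60} ∋ x has {58, 60} ∩ (A ∖ {60}) = ∅, so x is NOT a limit point.
Collecting: A' = ∅.


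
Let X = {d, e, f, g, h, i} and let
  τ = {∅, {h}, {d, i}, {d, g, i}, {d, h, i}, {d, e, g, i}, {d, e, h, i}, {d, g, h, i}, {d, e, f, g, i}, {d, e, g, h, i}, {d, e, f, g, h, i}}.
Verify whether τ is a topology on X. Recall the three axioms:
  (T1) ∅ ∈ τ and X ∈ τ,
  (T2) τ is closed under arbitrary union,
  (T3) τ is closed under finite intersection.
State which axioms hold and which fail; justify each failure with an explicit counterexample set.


τ is NOT a topology on X.

Axiom (T1): ∅ ∈ τ? Yes; X ∈ τ? Yes.
Axiom (T2/T3): check pairwise unions and intersections of members of τ.
Counterexample for (T3): {d, e, g, i} ∩ {d, e, h, i} = {d, e, i} ∉ τ. Therefore τ is NOT a topology.


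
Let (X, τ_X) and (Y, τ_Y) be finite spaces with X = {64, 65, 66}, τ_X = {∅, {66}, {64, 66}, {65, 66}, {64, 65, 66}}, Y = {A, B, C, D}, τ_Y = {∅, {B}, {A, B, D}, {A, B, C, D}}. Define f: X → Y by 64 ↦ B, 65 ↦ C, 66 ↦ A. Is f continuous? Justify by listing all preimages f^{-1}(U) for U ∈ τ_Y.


f is NOT continuous.

Compute f^{-1}(U) for each U ∈ τ_Y:
  U = ∅: f^{-1}(U) = ∅ ∈ τ_X ✓.
  U = {B}: f^{-1}(U) = {64} ∉ τ_X ✗.
  U = {A, B, D}: f^{-1}(U) = {64, 66} ∈ τ_X ✓.
  U = {A, B, C, D}: f^{-1}(U) = {64, 65, 66} ∈ τ_X ✓.
Found U = {B} with f^{-1}(U) = {64} not in τ_X. Therefore f is NOT continuous.


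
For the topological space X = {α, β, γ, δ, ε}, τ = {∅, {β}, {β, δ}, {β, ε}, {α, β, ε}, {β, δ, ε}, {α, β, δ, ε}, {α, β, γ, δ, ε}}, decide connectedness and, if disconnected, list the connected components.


(X, τ) is connected.

Find clopen sets (U ∈ τ with X ∖ U ∈ τ):
  U = ∅, X ∖ U = {α, β, γ, δ, ε} — both open, so U is clopen.
  U = {α, β, γ, δ, ε}, X ∖ U = ∅ — both open, so U is clopen.
Only trivial clopens (∅ and X) exist, so (X, τ) is connected.
Compute connected components by grouping points that agree on all clopens:
  component: {α, β, γ, δ, ε}


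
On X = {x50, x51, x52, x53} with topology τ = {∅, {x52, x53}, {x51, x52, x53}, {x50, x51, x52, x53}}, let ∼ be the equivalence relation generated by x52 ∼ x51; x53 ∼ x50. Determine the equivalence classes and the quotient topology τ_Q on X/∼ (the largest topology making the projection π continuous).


X/∼ = {[x50=x53], [x51=x52]}; |τ_Q| = 2.

Equivalence classes: [x50=x53], [x51=x52].
Quotient map π: X → X/∼ sends x50 ↦ [x50=x53], x51 ↦ [x51=x52], x52 ↦ [x51=x52], x53 ↦ [x50=x53].
For each subset V ⊆ X/∼, compute π^{-1}(V) ⊆ X and check whether π^{-1}(V) ∈ τ. V is open in τ_Q iff π^{-1}(V) ∈ τ.
  V = {}: π^{-1}(V) = ∅ ∈ τ ✓.
  V = {[x50=x53]}: π^{-1}(V) = {x50, x53} ∉ τ ✗.
  V = {[x51=x52]}: π^{-1}(V) = {x51, x52} ∉ τ ✗.
  V = {[x50=x53], [x51=x52]}: π^{-1}(V) = {x50, x51, x52, x53} ∈ τ ✓.
Open sets in the quotient: τ_Q = {{}, {[x50=x53], [x51=x52]}} (2 elements).


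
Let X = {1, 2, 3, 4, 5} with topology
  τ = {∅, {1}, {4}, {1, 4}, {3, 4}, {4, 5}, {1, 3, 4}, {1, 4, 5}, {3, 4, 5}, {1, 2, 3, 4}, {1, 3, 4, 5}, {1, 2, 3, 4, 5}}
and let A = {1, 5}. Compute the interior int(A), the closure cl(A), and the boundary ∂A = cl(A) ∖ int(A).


int(A) = {1}, cl(A) = {1, 2, 5}, ∂A = {2, 5}.

Closed sets in (X, τ) are complements of opens:
  closed(X, τ) = {∅, {2}, {5}, {1, 2}, {2, 3}, {2, 5}, {1, 2, 3}, {1, 2, 5}, {2, 3, 5}, {1, 2, 3, 5}, {2, 3, 4, 5}, {1, 2, 3, 4, 5}}.
int(A) = ⋃ {U ∈ τ : U ⊆ A}. Opens contained in A: ∅, {1}.
Taking the union of these: int(A) = {1}.
cl(A) = ⋂ {C closed : A ⊆ C}. Closed sets containing A: {1, 2, 5}, {1, 2, 3, 5}, {1, 2, 3, 4, 5}.
Intersecting these: cl(A) = {1, 2, 5}.
∂A = cl(A) ∖ int(A) = {1, 2, 5} ∖ {1} = {2, 5}.


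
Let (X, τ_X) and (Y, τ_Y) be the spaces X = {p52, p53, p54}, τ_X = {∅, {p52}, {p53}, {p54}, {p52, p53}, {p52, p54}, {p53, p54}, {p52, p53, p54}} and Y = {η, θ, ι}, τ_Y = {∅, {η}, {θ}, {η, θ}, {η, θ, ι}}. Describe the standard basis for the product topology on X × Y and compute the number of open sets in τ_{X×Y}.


Basis B = {∅ × ∅, {p52} × {η}, {p52} × {θ}, {p53} × {η}, {p53} × {θ}, {p54} × {η}, {p54} × {θ}, {p52} × {η, θ}, {p52, p53} × {η}, {p52, p54} × {η}, {p52, p53} × {θ}, {p52, p54} × {θ}, {p53} × {η, θ}, {p53, p54} × {η}, {p53, p54} × {θ}, {p54} × {η, θ}, {p52} × {η, θ, ι}, {p52, p53, p54} × {η}, {p52, p53, p54} × {θ}, {p53} × {η, θ, ι}, {p54} × {η, θ, ι}, {p52, p53} × {η, θ}, {p52, p54} × {η, θ}, {p53, p54} × {η, θ}, {p52, p53} × {η, θ, ι}, {p52, p54} × {η, θ, ι}, {p52, p53, p54} × {η, θ}, {p53, p54} × {η, θ, ι}, {p52, p53, p54} × {η, θ, ι}}; |τ_{X×Y}| = 125.

Enumerate products U × V with U ∈ τ_X, V ∈ τ_Y (deduplicated):
  ∅ × ∅ = {} (∅)
  {p52} × {η} = {(p52,η)}
  {p52} × {θ} = {(p52,θ)}
  {p53} × {η} = {(p53,η)}
  {p53} × {θ} = {(p53,θ)}
  {p54} × {η} = {(p54,η)}
  {p54} × {θ} = {(p54,θ)}
  {p52} × {η, θ} = {(p52,η), (p52,θ)}
  {p52, p53} × {η} = {(p52,η), (p53,η)}
  {p52, p54} × {η} = {(p52,η), (p54,η)}
  {p52, p53} × {θ} = {(p52,θ), (p53,θ)}
  {p52, p54} × {θ} = {(p52,θ), (p54,θ)}
  {p53} × {η, θ} = {(p53,η), (p53,θ)}
  {p53, p54} × {η} = {(p53,η), (p54,η)}
  {p53, p54} × {θ} = {(p53,θ), (p54,θ)}
  {p54} × {η, θ} = {(p54,η), (p54,θ)}
  {p52} × {η, θ, ι} = {(p52,η), (p52,θ), (p52,ι)}
  {p52, p53, p54} × {η} = {(p52,η), (p53,η), (p54,η)}
  {p52, p53, p54} × {θ} = {(p52,θ), (p53,θ), (p54,θ)}
  {p53} × {η, θ, ι} = {(p53,η), (p53,θ), (p53,ι)}
  {p54} × {η, θ, ι} = {(p54,η), (p54,θ), (p54,ι)}
  {p52, p53} × {η, θ} = {(p52,η), (p52,θ), (p53,η), (p53,θ)}
  {p52, p54} × {η, θ} = {(p52,η), (p52,θ), (p54,η), (p54,θ)}
  {p53, p54} × {η, θ} = {(p53,η), (p53,θ), (p54,η), (p54,θ)}
  {p52, p53} × {η, θ, ι} = {(p52,η), (p52,θ), (p52,ι), (p53,η), (p53,θ), (p53,ι)}
  {p52, p54} × {η, θ, ι} = {(p52,η), (p52,θ), (p52,ι), (p54,η), (p54,θ), (p54,ι)}
  {p52, p53, p54} × {η, θ} = {(p52,η), (p52,θ), (p53,η), (p53,θ), (p54,η), (p54,θ)}
  {p53, p54} × {η, θ, ι} = {(p53,η), (p53,θ), (p53,ι), (p54,η), (p54,θ), (p54,ι)}
  {p52, p53, p54} × {η, θ, ι} = {(p52,η), (p52,θ), (p52,ι), (p53,η), (p53,θ), (p53,ι), (p54,η), (p54,θ), (p54,ι)}
These 29 distinct sets form the basis B.
Close under arbitrary unions to get τ_{X×Y}; counting gives |τ_{X×Y}| = 125.


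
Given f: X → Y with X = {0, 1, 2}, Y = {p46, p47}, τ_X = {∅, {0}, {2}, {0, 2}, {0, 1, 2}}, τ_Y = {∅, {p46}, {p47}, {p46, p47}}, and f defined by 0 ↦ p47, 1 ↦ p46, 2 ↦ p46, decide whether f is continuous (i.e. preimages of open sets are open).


f is NOT continuous.

Compute f^{-1}(U) for each U ∈ τ_Y:
  U = ∅: f^{-1}(U) = ∅ ∈ τ_X ✓.
  U = {p46}: f^{-1}(U) = {1, 2} ∉ τ_X ✗.
  U = {p47}: f^{-1}(U) = {0} ∈ τ_X ✓.
  U = {p46, p47}: f^{-1}(U) = {0, 1, 2} ∈ τ_X ✓.
Found U = {p46} with f^{-1}(U) = {1, 2} not in τ_X. Therefore f is NOT continuous.


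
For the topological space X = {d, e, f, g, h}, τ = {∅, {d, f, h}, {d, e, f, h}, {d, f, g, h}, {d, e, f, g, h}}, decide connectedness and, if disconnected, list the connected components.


(X, τ) is connected.

Find clopen sets (U ∈ τ with X ∖ U ∈ τ):
  U = ∅, X ∖ U = {d, e, f, g, h} — both open, so U is clopen.
  U = {d, e, f, g, h}, X ∖ U = ∅ — both open, so U is clopen.
Only trivial clopens (∅ and X) exist, so (X, τ) is connected.
Compute connected components by grouping points that agree on all clopens:
  component: {d, e, f, g, h}


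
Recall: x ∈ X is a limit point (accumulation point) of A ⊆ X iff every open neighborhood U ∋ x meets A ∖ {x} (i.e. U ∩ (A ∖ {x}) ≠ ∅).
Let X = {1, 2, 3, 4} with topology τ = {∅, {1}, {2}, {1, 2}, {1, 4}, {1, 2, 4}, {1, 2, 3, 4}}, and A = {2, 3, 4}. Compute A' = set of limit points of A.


A' = {3}

For each x ∈ X, list the open sets U ∈ τ with x ∈ U, then check whether U ∩ (A ∖ {x}) ≠ ∅ for every such U.
  x = 1: open {1} ∋ x has {1} ∩ (A ∖ {1}) = ∅, so x is NOT a limit point.
  x = 2: open {2} ∋ x has {2} ∩ (A ∖ {2}) = ∅, so x is NOT a limit point.
  x = 3: opens ∋ x are {1, 2, 3, 4}; each meets A ∖ {3}, so x IS a limit point.
  x = 4: open {1, 4} ∋ x has {1, 4} ∩ (A ∖ {4}) = ∅, so x is NOT a limit point.
Collecting: A' = {3}.


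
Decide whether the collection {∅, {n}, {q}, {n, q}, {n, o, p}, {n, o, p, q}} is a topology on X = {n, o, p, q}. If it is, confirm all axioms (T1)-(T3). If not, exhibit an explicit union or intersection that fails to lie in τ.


τ IS a topology on X.

Axiom (T1): ∅ ∈ τ? Yes; X ∈ τ? Yes.
Axiom (T2/T3): check pairwise unions and intersections of members of τ.
All pairwise intersections and unions checked — each lies in τ. Therefore τ satisfies (T1), (T2), (T3): it IS a topology on X.


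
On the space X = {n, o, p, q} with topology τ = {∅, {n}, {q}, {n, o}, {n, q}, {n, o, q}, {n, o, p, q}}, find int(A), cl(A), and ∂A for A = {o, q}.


int(A) = {q}, cl(A) = {o, p, q}, ∂A = {o, p}.

Closed sets in (X, τ) are complements of opens:
  closed(X, τ) = {∅, {p}, {o, p}, {p, q}, {n, o, p}, {o, p, q}, {n, o, p, q}}.
int(A) = ⋃ {U ∈ τ : U ⊆ A}. Opens contained in A: ∅, {q}.
Taking the union of these: int(A) = {q}.
cl(A) = ⋂ {C closed : A ⊆ C}. Closed sets containing A: {o, p, q}, {n, o, p, q}.
Intersecting these: cl(A) = {o, p, q}.
∂A = cl(A) ∖ int(A) = {o, p, q} ∖ {q} = {o, p}.


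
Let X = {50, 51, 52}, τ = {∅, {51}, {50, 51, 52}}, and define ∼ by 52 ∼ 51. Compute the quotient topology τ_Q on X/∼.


X/∼ = {[50], [51=52]}; |τ_Q| = 2.

Equivalence classes: [50], [51=52].
Quotient map π: X → X/∼ sends 50 ↦ [50], 51 ↦ [51=52], 52 ↦ [51=52].
For each subset V ⊆ X/∼, compute π^{-1}(V) ⊆ X and check whether π^{-1}(V) ∈ τ. V is open in τ_Q iff π^{-1}(V) ∈ τ.
  V = {}: π^{-1}(V) = ∅ ∈ τ ✓.
  V = {[50]}: π^{-1}(V) = {50} ∉ τ ✗.
  V = {[51=52]}: π^{-1}(V) = {51, 52} ∉ τ ✗.
  V = {[50], [51=52]}: π^{-1}(V) = {50, 51, 52} ∈ τ ✓.
Open sets in the quotient: τ_Q = {{}, {[50], [51=52]}} (2 elements).


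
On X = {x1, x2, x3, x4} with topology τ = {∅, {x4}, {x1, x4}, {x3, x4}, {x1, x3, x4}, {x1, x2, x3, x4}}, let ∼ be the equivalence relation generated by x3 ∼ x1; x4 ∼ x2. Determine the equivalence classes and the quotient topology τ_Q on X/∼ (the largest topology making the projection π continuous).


X/∼ = {[x1=x3], [x2=x4]}; |τ_Q| = 2.

Equivalence classes: [x1=x3], [x2=x4].
Quotient map π: X → X/∼ sends x1 ↦ [x1=x3], x2 ↦ [x2=x4], x3 ↦ [x1=x3], x4 ↦ [x2=x4].
For each subset V ⊆ X/∼, compute π^{-1}(V) ⊆ X and check whether π^{-1}(V) ∈ τ. V is open in τ_Q iff π^{-1}(V) ∈ τ.
  V = {}: π^{-1}(V) = ∅ ∈ τ ✓.
  V = {[x1=x3]}: π^{-1}(V) = {x1, x3} ∉ τ ✗.
  V = {[x2=x4]}: π^{-1}(V) = {x2, x4} ∉ τ ✗.
  V = {[x1=x3], [x2=x4]}: π^{-1}(V) = {x1, x2, x3, x4} ∈ τ ✓.
Open sets in the quotient: τ_Q = {{}, {[x1=x3], [x2=x4]}} (2 elements).


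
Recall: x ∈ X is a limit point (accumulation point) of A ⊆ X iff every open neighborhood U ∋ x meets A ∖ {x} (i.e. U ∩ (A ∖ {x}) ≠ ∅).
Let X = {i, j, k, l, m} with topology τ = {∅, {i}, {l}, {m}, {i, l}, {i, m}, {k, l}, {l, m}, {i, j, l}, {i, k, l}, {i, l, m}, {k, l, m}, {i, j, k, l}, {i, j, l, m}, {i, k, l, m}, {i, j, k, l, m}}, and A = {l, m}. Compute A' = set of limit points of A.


A' = {j, k}

For each x ∈ X, list the open sets U ∈ τ with x ∈ U, then check whether U ∩ (A ∖ {x}) ≠ ∅ for every such U.
  x = i: open {i} ∋ x has {i} ∩ (A ∖ {i}) = ∅, so x is NOT a limit point.
  x = j: opens ∋ x are {i, j, l}, {i, j, k, l}, {i, j, l, m}, {i, j, k, l, m}; each meets A ∖ {j}, so x IS a limit point.
  x = k: opens ∋ x are {k, l}, {i, k, l}, {k, l, m}, {i, j, k, l}, {i, k, l, m}, {i, j, k, l, m}; each meets A ∖ {k}, so x IS a limit point.
  x = l: open {l} ∋ x has {l} ∩ (A ∖ {l}) = ∅, so x is NOT a limit point.
  x = m: open {m} ∋ x has {m} ∩ (A ∖ {m}) = ∅, so x is NOT a limit point.
Collecting: A' = {j, k}.


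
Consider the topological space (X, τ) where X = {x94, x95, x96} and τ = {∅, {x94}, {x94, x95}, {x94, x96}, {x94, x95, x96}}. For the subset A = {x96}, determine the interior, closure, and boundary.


int(A) = ∅, cl(A) = {x96}, ∂A = {x96}.

Closed sets in (X, τ) are complements of opens:
  closed(X, τ) = {∅, {x95}, {x96}, {x95, x96}, {x94, x95, x96}}.
int(A) = ⋃ {U ∈ τ : U ⊆ A}. Opens contained in A: ∅.
Taking the union of these: int(A) = ∅.
cl(A) = ⋂ {C closed : A ⊆ C}. Closed sets containing A: {x96}, {x95, x96}, {x94, x95, x96}.
Intersecting these: cl(A) = {x96}.
∂A = cl(A) ∖ int(A) = {x96} ∖ ∅ = {x96}.


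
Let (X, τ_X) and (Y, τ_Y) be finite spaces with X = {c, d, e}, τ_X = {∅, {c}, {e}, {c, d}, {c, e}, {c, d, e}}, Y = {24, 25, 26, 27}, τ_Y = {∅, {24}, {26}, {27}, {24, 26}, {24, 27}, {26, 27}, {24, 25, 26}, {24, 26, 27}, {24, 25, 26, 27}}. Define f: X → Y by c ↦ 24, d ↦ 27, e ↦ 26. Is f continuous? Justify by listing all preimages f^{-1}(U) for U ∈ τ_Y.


f is NOT continuous.

Compute f^{-1}(U) for each U ∈ τ_Y:
  U = ∅: f^{-1}(U) = ∅ ∈ τ_X ✓.
  U = {24}: f^{-1}(U) = {c} ∈ τ_X ✓.
  U = {26}: f^{-1}(U) = {e} ∈ τ_X ✓.
  U = {27}: f^{-1}(U) = {d} ∉ τ_X ✗.
  U = {24, 26}: f^{-1}(U) = {c, e} ∈ τ_X ✓.
  U = {24, 27}: f^{-1}(U) = {c, d} ∈ τ_X ✓.
  U = {26, 27}: f^{-1}(U) = {d, e} ∉ τ_X ✗.
  U = {24, 25, 26}: f^{-1}(U) = {c, e} ∈ τ_X ✓.
  U = {24, 26, 27}: f^{-1}(U) = {c, d, e} ∈ τ_X ✓.
  U = {24, 25, 26, 27}: f^{-1}(U) = {c, d, e} ∈ τ_X ✓.
Found U = {27} with f^{-1}(U) = {d} not in τ_X. Therefore f is NOT continuous.


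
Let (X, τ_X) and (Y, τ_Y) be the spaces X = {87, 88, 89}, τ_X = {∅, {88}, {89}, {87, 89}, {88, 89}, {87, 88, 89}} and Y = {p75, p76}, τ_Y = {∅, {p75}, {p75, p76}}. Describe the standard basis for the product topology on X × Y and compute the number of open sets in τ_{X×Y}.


Basis B = {∅ × ∅, {88} × {p75}, {89} × {p75}, {87, 89} × {p75}, {88} × {p75, p76}, {88, 89} × {p75}, {89} × {p75, p76}, {87, 88, 89} × {p75}, {87, 89} × {p75, p76}, {88, 89} × {p75, p76}, {87, 88, 89} × {p75, p76}}; |τ_{X×Y}| = 18.

Enumerate products U × V with U ∈ τ_X, V ∈ τ_Y (deduplicated):
  ∅ × ∅ = {} (∅)
  {88} × {p75} = {(88,p75)}
  {89} × {p75} = {(89,p75)}
  {87, 89} × {p75} = {(87,p75), (89,p75)}
  {88} × {p75, p76} = {(88,p75), (88,p76)}
  {88, 89} × {p75} = {(88,p75), (89,p75)}
  {89} × {p75, p76} = {(89,p75), (89,p76)}
  {87, 88, 89} × {p75} = {(87,p75), (88,p75), (89,p75)}
  {87, 89} × {p75, p76} = {(87,p75), (87,p76), (89,p75), (89,p76)}
  {88, 89} × {p75, p76} = {(88,p75), (88,p76), (89,p75), (89,p76)}
  {87, 88, 89} × {p75, p76} = {(87,p75), (87,p76), (88,p75), (88,p76), (89,p75), (89,p76)}
These 11 distinct sets form the basis B.
Close under arbitrary unions to get τ_{X×Y}; counting gives |τ_{X×Y}| = 18.
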